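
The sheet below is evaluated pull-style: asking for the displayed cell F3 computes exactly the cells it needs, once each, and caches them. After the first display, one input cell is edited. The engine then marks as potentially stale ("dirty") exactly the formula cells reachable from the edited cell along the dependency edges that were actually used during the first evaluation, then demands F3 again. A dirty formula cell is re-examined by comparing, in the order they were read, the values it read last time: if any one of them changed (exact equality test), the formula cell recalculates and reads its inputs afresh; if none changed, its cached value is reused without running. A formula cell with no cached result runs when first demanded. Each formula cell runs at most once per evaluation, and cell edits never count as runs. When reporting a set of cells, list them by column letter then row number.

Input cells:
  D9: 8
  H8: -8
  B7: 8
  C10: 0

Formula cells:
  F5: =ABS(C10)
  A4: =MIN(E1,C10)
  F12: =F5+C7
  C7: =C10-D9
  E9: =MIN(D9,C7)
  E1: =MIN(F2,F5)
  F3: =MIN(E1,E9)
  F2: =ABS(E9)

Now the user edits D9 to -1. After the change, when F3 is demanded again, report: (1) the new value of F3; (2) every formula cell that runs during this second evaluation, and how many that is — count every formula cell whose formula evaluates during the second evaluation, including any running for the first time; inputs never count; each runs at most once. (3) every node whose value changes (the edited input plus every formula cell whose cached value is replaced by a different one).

Demanding F3 again yields -1.
5 formula cells run: C7, E1, E9, F2, F3.
The nodes whose values change: C7, D9, E9, F2, F3.

First demand of the output computes:
  C7 = 0 - 8 = -8
  E9 = MIN(8, -8) = -8
  F2 = ABS(-8) = 8
  F5 = ABS(0) = 0
  E1 = MIN(8, 0) = 0
  F3 = MIN(0, -8) = -8

After the edit, cleaning proceeds:
  C7: a read changed (D9 8->-1) — executes, giving 1.
  E9: a read changed (D9 8->-1; C7 -8->1) — executes, giving -1.
  F2: a read changed (E9 -8->-1) — executes, giving 1.
  E1: a read changed (F2 8->1) — executes, giving 0 — identical to its old value.
  F3: a read changed (E9 -8->-1) — executes, giving -1.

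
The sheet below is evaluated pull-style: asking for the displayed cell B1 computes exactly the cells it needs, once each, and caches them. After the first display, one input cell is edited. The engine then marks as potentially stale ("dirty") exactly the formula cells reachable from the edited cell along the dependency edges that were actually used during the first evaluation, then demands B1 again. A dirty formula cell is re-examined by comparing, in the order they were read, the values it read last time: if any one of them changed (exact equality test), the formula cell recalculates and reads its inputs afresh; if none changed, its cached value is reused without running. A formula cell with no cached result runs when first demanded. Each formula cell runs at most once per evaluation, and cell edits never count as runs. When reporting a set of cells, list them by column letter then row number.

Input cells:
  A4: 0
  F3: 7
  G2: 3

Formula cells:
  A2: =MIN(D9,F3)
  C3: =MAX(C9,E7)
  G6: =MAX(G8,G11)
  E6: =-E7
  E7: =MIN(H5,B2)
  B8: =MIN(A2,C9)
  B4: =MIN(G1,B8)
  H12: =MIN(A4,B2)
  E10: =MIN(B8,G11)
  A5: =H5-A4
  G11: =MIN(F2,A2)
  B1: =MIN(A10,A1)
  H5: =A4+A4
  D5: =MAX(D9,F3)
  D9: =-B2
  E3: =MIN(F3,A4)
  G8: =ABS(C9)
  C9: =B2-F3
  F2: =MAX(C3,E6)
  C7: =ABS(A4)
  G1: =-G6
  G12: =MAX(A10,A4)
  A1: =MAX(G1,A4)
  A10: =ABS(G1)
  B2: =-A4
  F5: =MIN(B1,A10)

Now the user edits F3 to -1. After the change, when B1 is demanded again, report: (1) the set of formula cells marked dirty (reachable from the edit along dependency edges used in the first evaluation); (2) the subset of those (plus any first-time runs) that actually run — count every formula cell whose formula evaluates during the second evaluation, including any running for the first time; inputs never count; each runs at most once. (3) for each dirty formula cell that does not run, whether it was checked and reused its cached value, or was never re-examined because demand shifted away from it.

First demand of the output computes:
  B2 = -(0) = 0
  C9 = 0 - 7 = -7
  D9 = -(0) = 0
  A2 = MIN(0, 7) = 0
  G8 = ABS(-7) = 7
  H5 = 0 + 0 = 0
  E7 = MIN(0, 0) = 0
  C3 = MAX(-7, 0) = 0
  E6 = -(0) = 0
  F2 = MAX(0, 0) = 0
  G11 = MIN(0, 0) = 0
  G6 = MAX(7, 0) = 7
  G1 = -(7) = -7
  A1 = MAX(-7, 0) = 0
  A10 = ABS(-7) = 7
  B1 = MIN(7, 0) = 0

After the edit, cleaning proceeds:
  A2: a read changed (F3 7->-1) — executes, giving -1.
  C9: a read changed (F3 7->-1) — executes, giving 1.
  C3: a read changed (C9 -7->1) — executes, giving 1.
  F2: a read changed (C3 0->1) — executes, giving 1.
  G8: a read changed (C9 -7->1) — executes, giving 1.
  G11: a read changed (F2 0->1; A2 0->-1) — executes, giving -1.
  G6: a read changed (G8 7->1; G11 0->-1) — executes, giving 1.
  G1: a read changed (G6 7->1) — executes, giving -1.
  A1: a read changed (G1 -7->-1) — executes, giving 0 — identical to its old value.
  A10: a read changed (G1 -7->-1) — executes, giving 1.
  B1: a read changed (A10 7->1) — executes, giving 0 — identical to its old value.

The edit dirties: A1, A2, A10, B1, C3, C9, F2, G1, G6, G8, G11.
11 formula cells run: A1, A2, A10, B1, C3, C9, F2, G1, G6, G8, G11.
No dirty formula cell escaped a run.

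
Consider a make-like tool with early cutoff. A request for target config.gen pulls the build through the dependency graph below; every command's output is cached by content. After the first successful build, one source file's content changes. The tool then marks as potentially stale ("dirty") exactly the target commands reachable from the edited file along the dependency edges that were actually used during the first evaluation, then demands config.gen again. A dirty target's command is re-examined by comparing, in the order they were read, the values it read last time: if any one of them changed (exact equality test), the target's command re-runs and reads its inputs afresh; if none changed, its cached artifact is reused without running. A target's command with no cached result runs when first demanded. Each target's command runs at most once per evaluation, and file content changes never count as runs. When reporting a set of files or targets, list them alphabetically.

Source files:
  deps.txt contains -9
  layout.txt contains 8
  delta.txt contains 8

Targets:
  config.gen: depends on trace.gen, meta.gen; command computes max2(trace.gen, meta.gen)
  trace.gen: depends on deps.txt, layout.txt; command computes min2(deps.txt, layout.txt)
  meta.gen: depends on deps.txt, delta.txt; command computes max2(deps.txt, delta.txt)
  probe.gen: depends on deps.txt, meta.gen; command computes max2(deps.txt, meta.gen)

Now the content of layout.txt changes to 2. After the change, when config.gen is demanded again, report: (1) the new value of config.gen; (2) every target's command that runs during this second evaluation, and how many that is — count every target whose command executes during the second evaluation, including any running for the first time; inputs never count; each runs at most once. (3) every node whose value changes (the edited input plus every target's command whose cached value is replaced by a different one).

Demanding config.gen again yields 8.
1 target commands run: trace.gen.
The nodes whose values change: layout.txt.
Note the absorption at trace.gen: it re-runs yet its value is the same, leaving the output's value untouched.

First demand of the output computes:
  meta.gen = max2(-9, 8) = 8
  trace.gen = min2(-9, 8) = -9
  config.gen = max2(-9, 8) = 8

After the edit, cleaning proceeds:
  trace.gen: a read changed (layout.txt 8->2) — executes, giving -9 — identical to its old value.
  config.gen: dirty, but its reads are unchanged (trace.gen unchanged, meta.gen unchanged); cached 8 stands.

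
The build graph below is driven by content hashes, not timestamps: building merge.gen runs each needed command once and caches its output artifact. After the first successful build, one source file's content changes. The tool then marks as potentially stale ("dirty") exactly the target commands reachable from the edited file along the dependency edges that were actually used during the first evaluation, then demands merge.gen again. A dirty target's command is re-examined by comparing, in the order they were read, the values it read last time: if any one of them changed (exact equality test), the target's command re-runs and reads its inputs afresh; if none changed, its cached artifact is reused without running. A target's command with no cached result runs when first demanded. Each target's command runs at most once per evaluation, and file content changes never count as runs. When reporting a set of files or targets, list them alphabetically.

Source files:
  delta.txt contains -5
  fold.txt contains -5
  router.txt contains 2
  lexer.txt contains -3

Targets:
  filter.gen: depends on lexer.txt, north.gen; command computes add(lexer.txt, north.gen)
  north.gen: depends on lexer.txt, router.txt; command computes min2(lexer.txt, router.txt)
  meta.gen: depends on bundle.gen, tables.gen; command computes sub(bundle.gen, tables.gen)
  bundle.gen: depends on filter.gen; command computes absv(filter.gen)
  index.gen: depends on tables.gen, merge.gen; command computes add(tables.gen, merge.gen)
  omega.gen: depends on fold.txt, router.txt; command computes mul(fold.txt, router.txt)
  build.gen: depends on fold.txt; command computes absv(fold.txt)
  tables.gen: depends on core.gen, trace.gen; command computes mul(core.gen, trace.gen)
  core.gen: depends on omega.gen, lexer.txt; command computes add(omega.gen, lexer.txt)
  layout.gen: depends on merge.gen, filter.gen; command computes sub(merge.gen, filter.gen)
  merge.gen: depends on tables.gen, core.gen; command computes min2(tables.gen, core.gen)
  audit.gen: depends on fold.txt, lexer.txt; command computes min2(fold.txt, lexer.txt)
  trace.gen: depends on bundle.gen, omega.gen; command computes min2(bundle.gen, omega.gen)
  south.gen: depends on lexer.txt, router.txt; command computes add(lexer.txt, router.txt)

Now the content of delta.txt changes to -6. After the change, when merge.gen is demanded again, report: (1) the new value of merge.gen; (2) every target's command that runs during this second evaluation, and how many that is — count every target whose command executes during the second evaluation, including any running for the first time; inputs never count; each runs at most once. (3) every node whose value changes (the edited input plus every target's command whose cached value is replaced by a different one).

merge.gen now evaluates to -13.
Run set: none (0 run).
Changed values: delta.txt.
The important point: nothing the output needs ever reads delta.txt, so the edit is invisible to it.

Initial pass — values computed on the first demand:
  north.gen = min2(-3, 2) = -3
  filter.gen = add(-3, -3) = -6
  bundle.gen = absv(-6) = 6
  omega.gen = mul(-5, 2) = -10
  core.gen = add(-10, -3) = -13
  trace.gen = min2(6, -10) = -10
  tables.gen = mul(-13, -10) = 130
  merge.gen = min2(130, -13) = -13

Second demand — change propagation:
  no demanded computation ever read delta.txt, so the edit dirties nothing and nothing runs.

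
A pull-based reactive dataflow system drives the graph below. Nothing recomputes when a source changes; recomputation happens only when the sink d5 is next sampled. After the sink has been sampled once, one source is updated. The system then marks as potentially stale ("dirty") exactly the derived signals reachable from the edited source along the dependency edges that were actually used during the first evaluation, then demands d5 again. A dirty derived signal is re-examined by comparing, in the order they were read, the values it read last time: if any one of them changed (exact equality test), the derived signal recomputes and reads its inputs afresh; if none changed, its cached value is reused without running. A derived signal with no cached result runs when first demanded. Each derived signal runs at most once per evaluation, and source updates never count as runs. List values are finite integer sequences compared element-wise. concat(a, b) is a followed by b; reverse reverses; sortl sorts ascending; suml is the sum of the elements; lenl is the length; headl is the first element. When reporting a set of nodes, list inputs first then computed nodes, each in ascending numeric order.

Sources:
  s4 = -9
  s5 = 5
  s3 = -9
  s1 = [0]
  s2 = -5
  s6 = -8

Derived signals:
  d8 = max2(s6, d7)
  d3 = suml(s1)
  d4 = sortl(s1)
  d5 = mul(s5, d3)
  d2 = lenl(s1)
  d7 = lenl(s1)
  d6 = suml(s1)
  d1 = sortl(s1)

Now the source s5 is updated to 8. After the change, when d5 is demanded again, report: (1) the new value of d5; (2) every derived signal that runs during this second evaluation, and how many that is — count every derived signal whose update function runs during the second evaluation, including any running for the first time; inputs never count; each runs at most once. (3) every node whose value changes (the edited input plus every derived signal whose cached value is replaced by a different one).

New value of d5: 0.
Derived signals that run: d5 — 1 in total.
Values that change: s5.

First evaluation (everything demanded from the output):
  d3 = suml([0]) = 0
  d5 = mul(5, 0) = 0

Propagation after the edit:
  d5: runs — s5 5->8; result 0 (same value as before).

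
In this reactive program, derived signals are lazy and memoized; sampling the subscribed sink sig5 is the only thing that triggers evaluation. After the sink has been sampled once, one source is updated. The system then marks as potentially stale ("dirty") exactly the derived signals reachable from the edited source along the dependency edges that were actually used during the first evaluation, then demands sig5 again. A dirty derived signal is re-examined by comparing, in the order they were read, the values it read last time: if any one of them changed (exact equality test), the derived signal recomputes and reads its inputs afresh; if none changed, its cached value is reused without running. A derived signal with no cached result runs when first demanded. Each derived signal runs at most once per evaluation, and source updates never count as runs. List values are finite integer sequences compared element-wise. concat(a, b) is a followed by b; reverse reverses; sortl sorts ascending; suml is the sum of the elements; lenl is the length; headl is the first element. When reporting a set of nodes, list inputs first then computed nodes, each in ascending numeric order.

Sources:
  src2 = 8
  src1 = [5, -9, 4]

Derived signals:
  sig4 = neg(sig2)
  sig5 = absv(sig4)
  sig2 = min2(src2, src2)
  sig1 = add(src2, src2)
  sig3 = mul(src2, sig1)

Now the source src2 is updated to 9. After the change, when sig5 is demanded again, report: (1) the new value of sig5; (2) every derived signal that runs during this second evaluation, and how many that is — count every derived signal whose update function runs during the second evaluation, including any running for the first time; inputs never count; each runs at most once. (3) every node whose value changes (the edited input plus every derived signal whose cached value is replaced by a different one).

First demand of the output computes:
  sig2 = min2(8, 8) = 8
  sig4 = neg(8) = -8
  sig5 = absv(-8) = 8

After the edit, cleaning proceeds:
  sig2: a read changed (src2 8->9; src2 8->9) — executes, giving 9.
  sig4: a read changed (sig2 8->9) — executes, giving -9.
  sig5: a read changed (sig4 -8->-9) — executes, giving 9.

Demanding sig5 again yields 9.
3 derived signals run: sig2, sig4, sig5.
The nodes whose values change: src2, sig2, sig4, sig5.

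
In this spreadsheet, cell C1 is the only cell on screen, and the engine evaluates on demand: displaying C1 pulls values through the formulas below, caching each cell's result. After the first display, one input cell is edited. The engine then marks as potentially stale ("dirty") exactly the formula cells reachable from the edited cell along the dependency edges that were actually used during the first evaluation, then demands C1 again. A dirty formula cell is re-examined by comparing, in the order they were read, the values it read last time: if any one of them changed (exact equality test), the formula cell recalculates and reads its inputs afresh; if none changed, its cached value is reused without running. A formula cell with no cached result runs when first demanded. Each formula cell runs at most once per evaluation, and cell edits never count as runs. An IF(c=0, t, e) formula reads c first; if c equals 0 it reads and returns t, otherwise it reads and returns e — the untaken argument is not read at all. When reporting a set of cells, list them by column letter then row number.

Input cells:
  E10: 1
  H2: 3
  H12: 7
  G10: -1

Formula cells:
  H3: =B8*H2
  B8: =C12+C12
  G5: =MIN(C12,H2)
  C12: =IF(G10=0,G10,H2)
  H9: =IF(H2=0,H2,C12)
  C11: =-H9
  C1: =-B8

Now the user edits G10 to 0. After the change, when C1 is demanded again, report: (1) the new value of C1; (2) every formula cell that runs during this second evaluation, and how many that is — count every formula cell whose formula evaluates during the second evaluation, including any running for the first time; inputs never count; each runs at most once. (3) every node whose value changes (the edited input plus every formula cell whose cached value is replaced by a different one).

Initial pass — values computed on the first demand:
  C12 = IF(G10=0: G10=-1 -> else branch H2) = 3
  B8 = 3 + 3 = 6
  C1 = -(6) = -6

Second demand — change propagation:
  C12: re-runs because G10 -1->0; new result 0.
  B8: re-runs because C12 3->0; C12 3->0; new result 0.
  C1: re-runs because B8 6->0; new result 0.

C1 now evaluates to 0.
Run set: B8, C1, C12 (3 run).
Changed values: B8, C1, C12, G10.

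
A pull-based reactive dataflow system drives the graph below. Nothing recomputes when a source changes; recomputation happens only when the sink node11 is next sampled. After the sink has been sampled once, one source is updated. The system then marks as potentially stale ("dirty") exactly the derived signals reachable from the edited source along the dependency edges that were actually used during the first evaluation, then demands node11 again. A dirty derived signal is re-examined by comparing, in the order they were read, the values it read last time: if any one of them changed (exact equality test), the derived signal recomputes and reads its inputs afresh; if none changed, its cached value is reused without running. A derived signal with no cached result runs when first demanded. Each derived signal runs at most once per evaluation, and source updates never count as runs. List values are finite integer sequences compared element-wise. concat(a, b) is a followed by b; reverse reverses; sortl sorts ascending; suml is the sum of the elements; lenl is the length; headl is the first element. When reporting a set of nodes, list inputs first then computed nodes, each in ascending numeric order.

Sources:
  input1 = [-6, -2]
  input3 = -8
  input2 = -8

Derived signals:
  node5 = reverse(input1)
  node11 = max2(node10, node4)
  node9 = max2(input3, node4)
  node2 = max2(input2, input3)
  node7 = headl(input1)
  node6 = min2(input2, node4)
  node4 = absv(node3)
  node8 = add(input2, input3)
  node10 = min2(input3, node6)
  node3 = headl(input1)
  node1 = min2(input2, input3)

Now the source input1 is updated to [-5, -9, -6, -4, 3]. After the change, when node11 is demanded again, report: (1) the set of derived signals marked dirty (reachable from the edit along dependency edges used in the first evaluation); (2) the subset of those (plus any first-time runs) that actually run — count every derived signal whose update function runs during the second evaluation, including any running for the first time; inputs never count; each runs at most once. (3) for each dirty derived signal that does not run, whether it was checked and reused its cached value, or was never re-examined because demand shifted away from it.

First evaluation (everything demanded from the output):
  node3 = headl([-6, -2]) = -6
  node4 = absv(-6) = 6
  node6 = min2(-8, 6) = -8
  node10 = min2(-8, -8) = -8
  node11 = max2(-8, 6) = 6

Propagation after the edit:
  node3: runs — input1 [-6, -2]->[-5, -9, -6, -4, 3]; result -5.
  node4: runs — node3 -6->-5; result 5.
  node6: runs — node4 6->5; result -8 (same value as before).
  node10: checked — values it read are unchanged (input3 unchanged, node6 unchanged); reused cached -8 without running.
  node11: runs — node4 6->5; result 5.

Key observation: the cutoff stops propagation at node10 — its inputs' values are unchanged, so it reuses its cache.

Marked dirty: node3, node4, node6, node10, node11.
Derived signals that run: node3, node4, node6, node11 — 4 in total.
Checked but reused from cache: node10.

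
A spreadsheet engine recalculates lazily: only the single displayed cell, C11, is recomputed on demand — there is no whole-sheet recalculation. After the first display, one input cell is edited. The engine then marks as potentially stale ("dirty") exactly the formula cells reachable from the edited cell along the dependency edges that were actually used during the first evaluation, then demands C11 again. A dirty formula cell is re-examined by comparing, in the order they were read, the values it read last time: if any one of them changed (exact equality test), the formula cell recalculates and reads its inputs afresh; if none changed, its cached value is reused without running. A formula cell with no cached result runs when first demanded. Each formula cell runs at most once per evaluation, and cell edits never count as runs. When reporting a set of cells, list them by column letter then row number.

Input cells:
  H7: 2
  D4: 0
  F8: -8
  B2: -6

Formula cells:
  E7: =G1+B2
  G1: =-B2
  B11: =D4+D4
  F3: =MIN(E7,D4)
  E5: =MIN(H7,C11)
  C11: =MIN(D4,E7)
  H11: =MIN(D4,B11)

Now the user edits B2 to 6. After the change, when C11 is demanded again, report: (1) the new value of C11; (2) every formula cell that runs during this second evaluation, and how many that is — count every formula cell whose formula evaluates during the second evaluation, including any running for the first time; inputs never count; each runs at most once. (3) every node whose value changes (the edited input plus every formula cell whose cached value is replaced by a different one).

First evaluation (everything demanded from the output):
  G1 = -(-6) = 6
  E7 = 6 + -6 = 0
  C11 = MIN(0, 0) = 0

Propagation after the edit:
  G1: runs — B2 -6->6; result -6.
  E7: runs — G1 6->-6; B2 -6->6; result 0 (same value as before).
  C11: checked — values it read are unchanged (D4 unchanged, E7 unchanged); reused cached 0 without running.

Key observation: the change is absorbed at E7 — it re-runs but produces the same value, and the output's value is unchanged.

New value of C11: 0.
Formula cells that run: E7, G1 — 2 in total.
Values that change: B2, G1.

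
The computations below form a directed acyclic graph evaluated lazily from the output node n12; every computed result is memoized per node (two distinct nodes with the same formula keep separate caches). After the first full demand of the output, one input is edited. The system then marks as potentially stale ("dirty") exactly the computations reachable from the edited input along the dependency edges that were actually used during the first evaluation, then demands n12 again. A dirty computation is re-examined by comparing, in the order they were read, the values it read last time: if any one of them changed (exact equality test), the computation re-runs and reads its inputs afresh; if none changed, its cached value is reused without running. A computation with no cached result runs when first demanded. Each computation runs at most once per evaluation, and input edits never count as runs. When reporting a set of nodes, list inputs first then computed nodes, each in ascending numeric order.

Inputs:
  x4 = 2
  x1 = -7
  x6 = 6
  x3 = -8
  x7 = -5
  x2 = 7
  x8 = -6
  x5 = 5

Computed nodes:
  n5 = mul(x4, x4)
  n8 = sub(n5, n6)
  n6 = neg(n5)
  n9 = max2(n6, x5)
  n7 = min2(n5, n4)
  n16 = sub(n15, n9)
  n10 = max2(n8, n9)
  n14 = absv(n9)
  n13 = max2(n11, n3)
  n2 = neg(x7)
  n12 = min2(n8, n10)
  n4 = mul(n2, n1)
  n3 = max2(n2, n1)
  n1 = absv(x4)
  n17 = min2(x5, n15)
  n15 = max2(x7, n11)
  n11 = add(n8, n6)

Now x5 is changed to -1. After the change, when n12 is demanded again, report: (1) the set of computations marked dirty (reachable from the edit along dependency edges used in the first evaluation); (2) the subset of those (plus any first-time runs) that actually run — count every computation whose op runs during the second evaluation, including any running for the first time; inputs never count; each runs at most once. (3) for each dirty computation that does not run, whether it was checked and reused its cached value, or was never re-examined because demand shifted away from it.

The edit dirties: n9, n10, n12.
2 computations run: n9, n10.
Cache hits after checking: n12.
Note the absorption at n10: it re-runs yet its value is the same, leaving the output's value untouched.

First demand of the output computes:
  n5 = mul(2, 2) = 4
  n6 = neg(4) = -4
  n8 = sub(4, -4) = 8
  n9 = max2(-4, 5) = 5
  n10 = max2(8, 5) = 8
  n12 = min2(8, 8) = 8

After the edit, cleaning proceeds:
  n9: a read changed (x5 5->-1) — executes, giving -1.
  n10: a read changed (n9 5->-1) — executes, giving 8 — identical to its old value.
  n12: dirty, but its reads are unchanged (n8 unchanged, n10 unchanged); cached 8 stands.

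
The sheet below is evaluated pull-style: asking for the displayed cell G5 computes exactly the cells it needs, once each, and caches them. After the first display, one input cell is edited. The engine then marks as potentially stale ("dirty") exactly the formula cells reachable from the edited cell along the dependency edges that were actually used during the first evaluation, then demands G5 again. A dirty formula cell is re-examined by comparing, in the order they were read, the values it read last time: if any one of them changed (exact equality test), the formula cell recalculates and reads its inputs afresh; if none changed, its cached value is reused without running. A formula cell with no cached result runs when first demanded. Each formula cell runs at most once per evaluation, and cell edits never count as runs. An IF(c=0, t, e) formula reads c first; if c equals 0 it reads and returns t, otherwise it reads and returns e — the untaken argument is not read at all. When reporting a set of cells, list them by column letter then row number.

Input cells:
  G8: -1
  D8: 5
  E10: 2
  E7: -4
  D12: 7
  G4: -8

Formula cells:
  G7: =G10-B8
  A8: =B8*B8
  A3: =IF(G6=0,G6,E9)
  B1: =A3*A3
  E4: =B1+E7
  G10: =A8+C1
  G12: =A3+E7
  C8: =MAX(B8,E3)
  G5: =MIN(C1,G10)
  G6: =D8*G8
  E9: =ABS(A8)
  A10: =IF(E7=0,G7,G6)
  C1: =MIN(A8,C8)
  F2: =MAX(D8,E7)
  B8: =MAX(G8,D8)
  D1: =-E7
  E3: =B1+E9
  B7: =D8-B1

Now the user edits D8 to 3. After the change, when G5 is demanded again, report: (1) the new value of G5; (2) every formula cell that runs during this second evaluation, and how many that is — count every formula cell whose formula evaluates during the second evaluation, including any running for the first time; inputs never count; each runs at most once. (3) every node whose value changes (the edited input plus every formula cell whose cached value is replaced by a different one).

Demanding G5 again yields 9.
11 formula cells run: A3, A8, B1, B8, C1, C8, E3, E9, G5, G6, G10.
The nodes whose values change: A3, A8, B1, B8, C1, C8, D8, E3, E9, G5, G6, G10.

First demand of the output computes:
  B8 = MAX(-1, 5) = 5
  A8 = 5 * 5 = 25
  E9 = ABS(25) = 25
  G6 = 5 * -1 = -5
  A3 = IF(G6=0: G6=-5 -> else branch E9) = 25
  B1 = 25 * 25 = 625
  E3 = 625 + 25 = 650
  C8 = MAX(5, 650) = 650
  C1 = MIN(25, 650) = 25
  G10 = 25 + 25 = 50
  G5 = MIN(25, 50) = 25

After the edit, cleaning proceeds:
  B8: a read changed (D8 5->3) — executes, giving 3.
  A8: a read changed (B8 5->3; B8 5->3) — executes, giving 9.
  E9: a read changed (A8 25->9) — executes, giving 9.
  G6: a read changed (D8 5->3) — executes, giving -3.
  A3: a read changed (G6 -5->-3; E9 25->9) — executes, giving 9.
  B1: a read changed (A3 25->9; A3 25->9) — executes, giving 81.
  E3: a read changed (B1 625->81; E9 25->9) — executes, giving 90.
  C8: a read changed (B8 5->3; E3 650->90) — executes, giving 90.
  C1: a read changed (A8 25->9; C8 650->90) — executes, giving 9.
  G10: a read changed (A8 25->9; C1 25->9) — executes, giving 18.
  G5: a read changed (C1 25->9; G10 50->18) — executes, giving 9.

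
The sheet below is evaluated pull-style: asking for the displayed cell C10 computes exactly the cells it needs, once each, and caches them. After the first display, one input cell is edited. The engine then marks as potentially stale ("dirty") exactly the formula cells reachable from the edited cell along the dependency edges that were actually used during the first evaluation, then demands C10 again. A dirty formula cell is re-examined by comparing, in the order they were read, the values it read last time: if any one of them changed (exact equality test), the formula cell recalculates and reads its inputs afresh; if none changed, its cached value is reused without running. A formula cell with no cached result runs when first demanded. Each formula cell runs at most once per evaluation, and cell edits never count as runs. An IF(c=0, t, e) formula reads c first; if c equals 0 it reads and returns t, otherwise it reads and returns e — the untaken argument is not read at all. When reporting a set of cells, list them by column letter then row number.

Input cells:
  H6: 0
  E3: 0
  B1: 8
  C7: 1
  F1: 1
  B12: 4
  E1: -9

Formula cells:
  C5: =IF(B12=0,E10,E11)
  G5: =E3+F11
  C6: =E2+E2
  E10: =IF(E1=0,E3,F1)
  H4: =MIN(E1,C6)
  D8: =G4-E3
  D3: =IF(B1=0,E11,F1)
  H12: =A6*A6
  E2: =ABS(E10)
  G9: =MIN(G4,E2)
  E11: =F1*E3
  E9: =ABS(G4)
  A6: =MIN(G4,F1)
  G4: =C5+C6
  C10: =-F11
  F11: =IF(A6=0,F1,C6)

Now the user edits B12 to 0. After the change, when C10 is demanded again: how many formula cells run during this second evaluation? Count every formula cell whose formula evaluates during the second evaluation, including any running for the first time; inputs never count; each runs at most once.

3 formula cells run: A6, C5, G4.
Note the absorption at A6: it re-runs yet its value is the same, leaving the output's value untouched.

First demand of the output computes:
  E10 = IF(E1=0: E1=-9 -> else branch F1) = 1
  E2 = ABS(1) = 1
  C6 = 1 + 1 = 2
  E11 = 1 * 0 = 0
  C5 = IF(B12=0: B12=4 -> else branch E11) = 0
  G4 = 0 + 2 = 2
  A6 = MIN(2, 1) = 1
  F11 = IF(A6=0: A6=1 -> else branch C6) = 2
  C10 = -(2) = -2

After the edit, cleaning proceeds:
  C5: a read changed (B12 4->0) — executes, giving 1.
  G4: a read changed (C5 0->1) — executes, giving 3.
  A6: a read changed (G4 2->3) — executes, giving 1 — identical to its old value.
  F11: dirty, but its reads are unchanged (A6 unchanged, C6 unchanged); cached 2 stands.
  C10: dirty, but its reads are unchanged (F11 unchanged); cached -2 stands.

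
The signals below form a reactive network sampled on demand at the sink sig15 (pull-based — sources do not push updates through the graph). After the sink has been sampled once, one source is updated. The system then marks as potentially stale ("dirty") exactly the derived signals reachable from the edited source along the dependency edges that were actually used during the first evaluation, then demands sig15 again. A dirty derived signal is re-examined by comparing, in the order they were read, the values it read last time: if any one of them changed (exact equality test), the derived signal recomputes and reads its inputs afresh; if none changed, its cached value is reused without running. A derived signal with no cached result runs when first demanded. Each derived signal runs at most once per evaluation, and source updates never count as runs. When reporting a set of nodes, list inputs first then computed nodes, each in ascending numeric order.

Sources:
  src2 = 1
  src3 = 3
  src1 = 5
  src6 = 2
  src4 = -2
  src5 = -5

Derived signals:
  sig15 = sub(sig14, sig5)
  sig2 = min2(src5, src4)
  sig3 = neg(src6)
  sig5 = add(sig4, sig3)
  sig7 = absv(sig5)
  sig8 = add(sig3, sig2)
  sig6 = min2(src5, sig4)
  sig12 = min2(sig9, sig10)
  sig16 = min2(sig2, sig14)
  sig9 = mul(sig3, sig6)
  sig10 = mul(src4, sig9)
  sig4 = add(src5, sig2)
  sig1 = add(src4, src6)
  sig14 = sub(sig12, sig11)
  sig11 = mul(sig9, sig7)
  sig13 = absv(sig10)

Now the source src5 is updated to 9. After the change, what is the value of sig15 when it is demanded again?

sig15 now evaluates to 51.

Initial pass — values computed on the first demand:
  sig2 = min2(-5, -2) = -5
  sig3 = neg(2) = -2
  sig4 = add(-5, -5) = -10
  sig5 = add(-10, -2) = -12
  sig6 = min2(-5, -10) = -10
  sig7 = absv(-12) = 12
  sig9 = mul(-2, -10) = 20
  sig10 = mul(-2, 20) = -40
  sig11 = mul(20, 12) = 240
  sig12 = min2(20, -40) = -40
  sig14 = sub(-40, 240) = -280
  sig15 = sub(-280, -12) = -268

Second demand — change propagation:
  sig2: re-runs because src5 -5->9; new result -2.
  sig4: re-runs because src5 -5->9; sig2 -5->-2; new result 7.
  sig5: re-runs because sig4 -10->7; new result 5.
  sig6: re-runs because src5 -5->9; sig4 -10->7; new result 7.
  sig7: re-runs because sig5 -12->5; new result 5.
  sig9: re-runs because sig6 -10->7; new result -14.
  sig10: re-runs because sig9 20->-14; new result 28.
  sig11: re-runs because sig9 20->-14; sig7 12->5; new result -70.
  sig12: re-runs because sig9 20->-14; sig10 -40->28; new result -14.
  sig14: re-runs because sig12 -40->-14; sig11 240->-70; new result 56.
  sig15: re-runs because sig14 -280->56; sig5 -12->5; new result 51.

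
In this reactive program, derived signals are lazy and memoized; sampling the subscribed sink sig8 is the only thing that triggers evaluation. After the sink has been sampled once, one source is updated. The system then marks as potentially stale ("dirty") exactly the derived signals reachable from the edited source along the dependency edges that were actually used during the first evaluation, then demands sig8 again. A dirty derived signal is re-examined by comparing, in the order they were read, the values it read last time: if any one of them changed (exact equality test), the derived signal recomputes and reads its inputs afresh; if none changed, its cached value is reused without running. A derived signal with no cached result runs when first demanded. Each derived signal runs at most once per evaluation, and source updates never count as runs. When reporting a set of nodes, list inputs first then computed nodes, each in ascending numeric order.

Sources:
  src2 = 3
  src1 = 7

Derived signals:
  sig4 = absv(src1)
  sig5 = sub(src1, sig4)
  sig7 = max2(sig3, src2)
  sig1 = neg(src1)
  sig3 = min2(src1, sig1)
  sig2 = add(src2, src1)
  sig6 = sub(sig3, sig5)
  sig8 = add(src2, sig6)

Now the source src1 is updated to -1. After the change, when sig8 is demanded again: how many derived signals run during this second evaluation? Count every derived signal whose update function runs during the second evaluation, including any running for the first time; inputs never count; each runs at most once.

6 derived signals run: sig1, sig3, sig4, sig5, sig6, sig8.

First demand of the output computes:
  sig1 = neg(7) = -7
  sig3 = min2(7, -7) = -7
  sig4 = absv(7) = 7
  sig5 = sub(7, 7) = 0
  sig6 = sub(-7, 0) = -7
  sig8 = add(3, -7) = -4

After the edit, cleaning proceeds:
  sig1: a read changed (src1 7->-1) — executes, giving 1.
  sig3: a read changed (src1 7->-1; sig1 -7->1) — executes, giving -1.
  sig4: a read changed (src1 7->-1) — executes, giving 1.
  sig5: a read changed (src1 7->-1; sig4 7->1) — executes, giving -2.
  sig6: a read changed (sig3 -7->-1; sig5 0->-2) — executes, giving 1.
  sig8: a read changed (sig6 -7->1) — executes, giving 4.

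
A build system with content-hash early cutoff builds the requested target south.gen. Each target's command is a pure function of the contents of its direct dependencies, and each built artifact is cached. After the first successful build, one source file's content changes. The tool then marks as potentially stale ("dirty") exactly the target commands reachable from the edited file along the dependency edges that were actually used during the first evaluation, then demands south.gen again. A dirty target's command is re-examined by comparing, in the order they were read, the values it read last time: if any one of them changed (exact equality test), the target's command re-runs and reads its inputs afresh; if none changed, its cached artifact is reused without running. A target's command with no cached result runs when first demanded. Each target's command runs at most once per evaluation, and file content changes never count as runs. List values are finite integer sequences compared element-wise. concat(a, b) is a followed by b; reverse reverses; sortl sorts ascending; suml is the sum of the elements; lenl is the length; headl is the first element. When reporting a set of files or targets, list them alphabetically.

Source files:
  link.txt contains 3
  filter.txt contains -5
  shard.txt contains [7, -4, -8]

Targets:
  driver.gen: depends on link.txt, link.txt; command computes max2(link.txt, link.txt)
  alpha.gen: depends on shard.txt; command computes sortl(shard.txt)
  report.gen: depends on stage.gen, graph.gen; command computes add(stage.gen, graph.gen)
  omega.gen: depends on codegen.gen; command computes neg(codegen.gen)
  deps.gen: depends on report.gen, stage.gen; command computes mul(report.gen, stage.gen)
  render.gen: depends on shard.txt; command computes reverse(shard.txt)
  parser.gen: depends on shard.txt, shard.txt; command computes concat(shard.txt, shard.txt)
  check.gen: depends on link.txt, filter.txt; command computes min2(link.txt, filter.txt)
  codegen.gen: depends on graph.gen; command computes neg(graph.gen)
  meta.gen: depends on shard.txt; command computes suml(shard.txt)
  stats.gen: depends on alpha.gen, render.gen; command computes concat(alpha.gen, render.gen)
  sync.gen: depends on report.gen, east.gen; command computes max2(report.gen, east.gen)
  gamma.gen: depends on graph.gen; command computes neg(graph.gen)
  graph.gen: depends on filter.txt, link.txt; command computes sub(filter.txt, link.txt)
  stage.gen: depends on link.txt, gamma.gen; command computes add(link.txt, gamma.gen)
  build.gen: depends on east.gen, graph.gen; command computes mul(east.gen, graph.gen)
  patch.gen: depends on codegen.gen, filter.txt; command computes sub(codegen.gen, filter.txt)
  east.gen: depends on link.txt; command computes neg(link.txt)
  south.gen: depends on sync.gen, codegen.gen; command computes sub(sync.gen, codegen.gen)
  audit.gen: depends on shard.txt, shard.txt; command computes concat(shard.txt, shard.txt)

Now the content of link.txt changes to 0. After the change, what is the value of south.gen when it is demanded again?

New value of south.gen: -5.

First evaluation (everything demanded from the output):
  east.gen = neg(3) = -3
  graph.gen = sub(-5, 3) = -8
  codegen.gen = neg(-8) = 8
  gamma.gen = neg(-8) = 8
  stage.gen = add(3, 8) = 11
  report.gen = add(11, -8) = 3
  sync.gen = max2(3, -3) = 3
  south.gen = sub(3, 8) = -5

Propagation after the edit:
  east.gen: runs — link.txt 3->0; result 0.
  graph.gen: runs — link.txt 3->0; result -5.
  codegen.gen: runs — graph.gen -8->-5; result 5.
  gamma.gen: runs — graph.gen -8->-5; result 5.
  stage.gen: runs — link.txt 3->0; gamma.gen 8->5; result 5.
  report.gen: runs — stage.gen 11->5; graph.gen -8->-5; result 0.
  sync.gen: runs — report.gen 3->0; east.gen -3->0; result 0.
  south.gen: runs — sync.gen 3->0; codegen.gen 8->5; result -5 (same value as before).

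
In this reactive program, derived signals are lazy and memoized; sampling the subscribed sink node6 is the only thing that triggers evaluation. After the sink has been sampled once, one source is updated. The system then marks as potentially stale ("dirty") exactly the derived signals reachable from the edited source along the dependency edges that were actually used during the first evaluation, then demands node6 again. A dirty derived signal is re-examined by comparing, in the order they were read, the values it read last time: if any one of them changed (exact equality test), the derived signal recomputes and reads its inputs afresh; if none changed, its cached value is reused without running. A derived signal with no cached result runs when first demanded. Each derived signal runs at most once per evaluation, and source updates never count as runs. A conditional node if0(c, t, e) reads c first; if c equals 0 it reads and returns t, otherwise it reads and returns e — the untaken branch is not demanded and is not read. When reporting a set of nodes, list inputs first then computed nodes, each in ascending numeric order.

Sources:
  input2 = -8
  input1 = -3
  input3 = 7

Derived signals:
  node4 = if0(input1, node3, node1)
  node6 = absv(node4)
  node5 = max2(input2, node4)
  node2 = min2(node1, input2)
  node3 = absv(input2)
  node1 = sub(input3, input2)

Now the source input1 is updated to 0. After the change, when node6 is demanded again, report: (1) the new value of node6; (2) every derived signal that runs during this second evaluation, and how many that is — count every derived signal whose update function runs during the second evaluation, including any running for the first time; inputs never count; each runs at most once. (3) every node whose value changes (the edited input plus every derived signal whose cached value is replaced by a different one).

First demand of the output computes:
  node1 = sub(7, -8) = 15
  node4 = if0(input1=-3 -> else branch node1) = 15
  node6 = absv(15) = 15

After the edit, cleaning proceeds:
  node3: had never run; runs now, result 8.
  node4: a read changed (input1 -3->0) — executes, giving 8.
  node6: a read changed (node4 15->8) — executes, giving 8.

Note the branch switch — node3 had no cache and runs now for the first time.

Demanding node6 again yields 8.
3 derived signals run: node3, node4, node6.
The nodes whose values change: input1, node4, node6.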